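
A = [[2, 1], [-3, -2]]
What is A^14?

A² = I (check: tr A = 0 and det A = -1), so A^14 = I since 14 is even.

[[1, 0], [0, 1]]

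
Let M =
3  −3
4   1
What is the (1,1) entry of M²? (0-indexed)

−11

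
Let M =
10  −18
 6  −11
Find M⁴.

[[−44, 90], [−30, 61]]

tr M = −1 and det M = −2, so the characteristic polynomial is λ² − (−1)λ + (−2) with roots 1 and −2.
Eigenvectors give P = [[−2, −3], [−1, −2]] with P⁻¹ = [[−2, 3], [1, −2]], and M = P·diag(1, −2)·P⁻¹.
Then M⁴ = P·diag(1, 16)·P⁻¹ = [[−2, −48], [−1, −32]] · [[−2, 3], [1, −2]] = [[−44, 90], [−30, 61]].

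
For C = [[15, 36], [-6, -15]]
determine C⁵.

[[1215, 2916], [-486, -1215]]

tr C = 0 and det C = -9, so the characteristic polynomial is λ² − (0)λ + (-9) with roots 3 and -3.
Eigenvectors give P = [[3, -2], [-1, 1]] with P⁻¹ = [[1, 2], [1, 3]], and C = P·diag(3, -3)·P⁻¹.
Then C⁵ = P·diag(243, -243)·P⁻¹ = [[729, 486], [-243, -243]] · [[1, 2], [1, 3]] = [[1215, 2916], [-486, -1215]].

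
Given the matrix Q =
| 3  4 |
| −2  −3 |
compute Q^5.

Q² = I (check: tr Q = 0 and det Q = −1), so Q^5 = Q since 5 is odd.

[[3, 4], [−2, −3]]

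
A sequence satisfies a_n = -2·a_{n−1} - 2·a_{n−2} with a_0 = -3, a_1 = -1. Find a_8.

With companion matrix C = [[-2, -2], [1, 0]], [a_n, a_{n−1}]ᵀ = C·[a_{n−1}, a_{n−2}]ᵀ, so [a_8, a_7]ᵀ = C⁷·[a_1, a_0]ᵀ.
C⁷ = [[0, 16], [-8, -16]], giving [a_8, a_7]ᵀ = [[-48], [56]].

-48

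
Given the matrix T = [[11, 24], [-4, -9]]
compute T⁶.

[[2185, 4368], [-728, -1455]]

tr T = 2 and det T = -3, so the characteristic polynomial is λ² − (2)λ + (-3) with roots -1 and 3.
Eigenvectors give P = [[-2, 3], [1, -1]] with P⁻¹ = [[1, 3], [1, 2]], and T = P·diag(-1, 3)·P⁻¹.
Then T⁶ = P·diag(1, 729)·P⁻¹ = [[-2, 2187], [1, -729]] · [[1, 3], [1, 2]] = [[2185, 4368], [-728, -1455]].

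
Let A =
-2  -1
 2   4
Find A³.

[[-8, -10], [20, 52]]

A² = [[2, -2], [4, 14]]
A³ = [[-8, -10], [20, 52]]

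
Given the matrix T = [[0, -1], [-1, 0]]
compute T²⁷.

[[0, -1], [-1, 0]]

T² = I (check: tr T = 0 and det T = -1), so T²⁷ = T since 27 is odd.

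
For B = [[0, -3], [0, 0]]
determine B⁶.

B is strictly triangular, hence nilpotent: B² = 0, so B⁶ = 0.

[[0, 0], [0, 0]]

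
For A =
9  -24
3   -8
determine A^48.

A² = A (a projection; rank 1, trace 1), so A^48 = A.

[[9, -24], [3, -8]]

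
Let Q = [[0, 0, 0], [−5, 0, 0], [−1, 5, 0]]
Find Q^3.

[[0, 0, 0], [0, 0, 0], [0, 0, 0]]

Q is strictly triangular, hence nilpotent: Q^3 = 0, so Q^3 = 0.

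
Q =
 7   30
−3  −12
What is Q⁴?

tr Q = −5 and det Q = 6, so the characteristic polynomial is λ² − (−5)λ + (6) with roots −2 and −3.
Eigenvectors give P = [[10, −3], [−3, 1]] with P⁻¹ = [[1, 3], [3, 10]], and Q = P·diag(−2, −3)·P⁻¹.
Then Q⁴ = P·diag(16, 81)·P⁻¹ = [[160, −243], [−48, 81]] · [[1, 3], [3, 10]] = [[−569, −1950], [195, 666]].

[[−569, −1950], [195, 666]]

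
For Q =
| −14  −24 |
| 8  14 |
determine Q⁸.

[[256, 0], [0, 256]]

tr Q = 0 and det Q = −4, so the characteristic polynomial is λ² − (0)λ + (−4) with roots −2 and 2.
Eigenvectors give P = [[−2, −3], [1, 2]] with P⁻¹ = [[−2, −3], [1, 2]], and Q = P·diag(−2, 2)·P⁻¹.
Then Q⁸ = P·diag(256, 256)·P⁻¹ = [[−512, −768], [256, 512]] · [[−2, −3], [1, 2]] = [[256, 0], [0, 256]].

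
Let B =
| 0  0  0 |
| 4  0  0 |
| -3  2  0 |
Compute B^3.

B is strictly triangular, hence nilpotent: B^3 = 0, so B^3 = 0.

[[0, 0, 0], [0, 0, 0], [0, 0, 0]]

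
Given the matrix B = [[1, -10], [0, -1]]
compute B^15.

B² = I (check: tr B = 0 and det B = -1), so B^15 = B since 15 is odd.

[[1, -10], [0, -1]]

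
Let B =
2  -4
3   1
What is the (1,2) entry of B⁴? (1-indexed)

B² = [[-8, -12], [9, -11]]
B³ = [[-52, 20], [-15, -47]]
B⁴ = [[-44, 228], [-171, 13]]

228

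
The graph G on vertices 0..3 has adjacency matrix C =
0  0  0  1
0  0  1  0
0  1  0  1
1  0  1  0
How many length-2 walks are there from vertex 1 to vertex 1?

1

The number of length-2 walks from vertex 1 to vertex 1 is entry (1,1) of C^2, where C is the adjacency matrix.
C^2 = [[1, 0, 1, 0], [0, 1, 0, 1], [1, 0, 2, 0], [0, 1, 0, 2]]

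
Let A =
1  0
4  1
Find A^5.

A = I + N where N = [[0, 0], [4, 0]] is strictly lower-triangular, so N^2 = 0.
(I + N)^5 = I + 5·N = [[1, 0], [20, 1]].

[[1, 0], [20, 1]]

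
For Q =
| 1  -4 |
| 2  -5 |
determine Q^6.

[[-727, 1456], [-728, 1457]]

tr Q = -4 and det Q = 3, so the characteristic polynomial is λ² − (-4)λ + (3) with roots -3 and -1.
Eigenvectors give P = [[-1, 2], [-1, 1]] with P⁻¹ = [[1, -2], [1, -1]], and Q = P·diag(-3, -1)·P⁻¹.
Then Q^6 = P·diag(729, 1)·P⁻¹ = [[-729, 2], [-729, 1]] · [[1, -2], [1, -1]] = [[-727, 1456], [-728, 1457]].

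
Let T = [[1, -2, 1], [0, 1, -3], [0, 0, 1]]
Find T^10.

T = I + N where N = [[0, -2, 1], [0, 0, -3], [0, 0, 0]] is strictly upper-triangular, so N^3 = 0.
(I + N)^10 = I + 10·N + 45·N^2 = [[1, -20, 280], [0, 1, -30], [0, 0, 1]].

[[1, -20, 280], [0, 1, -30], [0, 0, 1]]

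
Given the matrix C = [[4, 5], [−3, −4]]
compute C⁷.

C² = I (check: tr C = 0 and det C = −1), so C⁷ = C since 7 is odd.

[[4, 5], [−3, −4]]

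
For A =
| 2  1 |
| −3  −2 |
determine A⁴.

[[1, 0], [0, 1]]

A² = I (check: tr A = 0 and det A = −1), so A⁴ = I since 4 is even.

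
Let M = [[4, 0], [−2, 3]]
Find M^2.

[[16, 0], [−14, 9]]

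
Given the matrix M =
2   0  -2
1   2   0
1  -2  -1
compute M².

[[2, 4, -2], [4, 4, -2], [-1, -2, -1]]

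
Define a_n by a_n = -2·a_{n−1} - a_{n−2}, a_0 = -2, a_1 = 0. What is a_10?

18

With companion matrix M = [[-2, -1], [1, 0]], [a_n, a_{n−1}]ᵀ = M·[a_{n−1}, a_{n−2}]ᵀ, so [a_10, a_9]ᵀ = M⁹·[a_1, a_0]ᵀ.
M⁹ = [[-10, -9], [9, 8]], giving [a_10, a_9]ᵀ = [[18], [-16]].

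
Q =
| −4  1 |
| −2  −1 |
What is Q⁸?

[[12866, −6305], [12610, −6049]]

tr Q = −5 and det Q = 6, so the characteristic polynomial is λ² − (−5)λ + (6) with roots −3 and −2.
Eigenvectors give P = [[1, −1], [1, −2]] with P⁻¹ = [[2, −1], [1, −1]], and Q = P·diag(−3, −2)·P⁻¹.
Then Q⁸ = P·diag(6561, 256)·P⁻¹ = [[6561, −256], [6561, −512]] · [[2, −1], [1, −1]] = [[12866, −6305], [12610, −6049]].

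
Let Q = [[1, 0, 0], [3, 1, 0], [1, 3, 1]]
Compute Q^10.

[[1, 0, 0], [30, 1, 0], [415, 30, 1]]

Q = I + N where N = [[0, 0, 0], [3, 0, 0], [1, 3, 0]] is strictly lower-triangular, so N^3 = 0.
(I + N)^10 = I + 10·N + 45·N^2 = [[1, 0, 0], [30, 1, 0], [415, 30, 1]].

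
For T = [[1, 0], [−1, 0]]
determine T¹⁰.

[[1, 0], [−1, 0]]

T² = T (a projection; rank 1, trace 1), so T¹⁰ = T.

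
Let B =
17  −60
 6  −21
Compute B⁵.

[[2177, −7260], [726, −2421]]

tr B = −4 and det B = 3, so the characteristic polynomial is λ² − (−4)λ + (3) with roots −1 and −3.
Eigenvectors give P = [[10, 3], [3, 1]] with P⁻¹ = [[1, −3], [−3, 10]], and B = P·diag(−1, −3)·P⁻¹.
Then B⁵ = P·diag(−1, −243)·P⁻¹ = [[−10, −729], [−3, −243]] · [[1, −3], [−3, 10]] = [[2177, −7260], [726, −2421]].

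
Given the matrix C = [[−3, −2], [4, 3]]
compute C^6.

C² = I (check: tr C = 0 and det C = −1), so C^6 = I since 6 is even.

[[1, 0], [0, 1]]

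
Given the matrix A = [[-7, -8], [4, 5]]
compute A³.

tr A = -2 and det A = -3, so the characteristic polynomial is λ² − (-2)λ + (-3) with roots 1 and -3.
Eigenvectors give P = [[-1, 2], [1, -1]] with P⁻¹ = [[1, 2], [1, 1]], and A = P·diag(1, -3)·P⁻¹.
Then A³ = P·diag(1, -27)·P⁻¹ = [[-1, -54], [1, 27]] · [[1, 2], [1, 1]] = [[-55, -56], [28, 29]].

[[-55, -56], [28, 29]]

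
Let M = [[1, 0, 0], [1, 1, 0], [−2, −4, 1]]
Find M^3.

M = I + N where N = [[0, 0, 0], [1, 0, 0], [−2, −4, 0]] is strictly lower-triangular, so N^3 = 0.
(I + N)^3 = I + 3·N + 3·N^2 = [[1, 0, 0], [3, 1, 0], [−18, −12, 1]].

[[1, 0, 0], [3, 1, 0], [−18, −12, 1]]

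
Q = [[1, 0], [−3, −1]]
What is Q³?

[[1, 0], [−3, −1]]

Q² = [[1, 0], [0, 1]]
Q³ = [[1, 0], [−3, −1]]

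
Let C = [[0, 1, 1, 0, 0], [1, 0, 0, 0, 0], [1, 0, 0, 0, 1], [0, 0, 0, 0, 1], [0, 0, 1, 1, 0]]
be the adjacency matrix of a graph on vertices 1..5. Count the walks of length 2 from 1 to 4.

The number of length-2 walks from vertex 1 to vertex 4 is entry (1,4) of C², where C is the adjacency matrix.
C² = [[2, 0, 0, 0, 1], [0, 1, 1, 0, 0], [0, 1, 2, 1, 0], [0, 0, 1, 1, 0], [1, 0, 0, 0, 2]]

0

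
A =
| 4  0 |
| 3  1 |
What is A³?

[[64, 0], [63, 1]]

A² = [[16, 0], [15, 1]]
A³ = [[64, 0], [63, 1]]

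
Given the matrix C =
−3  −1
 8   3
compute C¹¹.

[[−3, −1], [8, 3]]

C² = I (check: tr C = 0 and det C = −1), so C¹¹ = C since 11 is odd.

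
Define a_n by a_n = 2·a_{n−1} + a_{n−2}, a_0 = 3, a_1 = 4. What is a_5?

With companion matrix C = [[2, 1], [1, 0]], [a_n, a_{n−1}]ᵀ = C·[a_{n−1}, a_{n−2}]ᵀ, so [a_5, a_4]ᵀ = C⁴·[a_1, a_0]ᵀ.
C⁴ = [[29, 12], [12, 5]], giving [a_5, a_4]ᵀ = [[152], [63]].

152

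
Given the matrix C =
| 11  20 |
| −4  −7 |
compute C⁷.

[[10931, 21860], [−4372, −8743]]

tr C = 4 and det C = 3, so the characteristic polynomial is λ² − (4)λ + (3) with roots 3 and 1.
Eigenvectors give P = [[5, −2], [−2, 1]] with P⁻¹ = [[1, 2], [2, 5]], and C = P·diag(3, 1)·P⁻¹.
Then C⁷ = P·diag(2187, 1)·P⁻¹ = [[10935, −2], [−4374, 1]] · [[1, 2], [2, 5]] = [[10931, 21860], [−4372, −8743]].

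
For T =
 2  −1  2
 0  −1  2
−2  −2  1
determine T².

[[0, −5, 4], [−4, −3, 0], [−6, 2, −7]]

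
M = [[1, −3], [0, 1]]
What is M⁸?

[[1, −24], [0, 1]]

M = I + N where N = [[0, −3], [0, 0]] is strictly upper-triangular, so N² = 0.
(I + N)⁸ = I + 8·N = [[1, −24], [0, 1]].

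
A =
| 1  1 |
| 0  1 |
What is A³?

A = I + N where N = [[0, 1], [0, 0]] is strictly upper-triangular, so N² = 0.
(I + N)³ = I + 3·N = [[1, 3], [0, 1]].

[[1, 3], [0, 1]]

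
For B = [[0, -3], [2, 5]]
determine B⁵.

[[-390, -633], [422, 665]]

tr B = 5 and det B = 6, so the characteristic polynomial is λ² − (5)λ + (6) with roots 3 and 2.
Eigenvectors give P = [[-1, 3], [1, -2]] with P⁻¹ = [[2, 3], [1, 1]], and B = P·diag(3, 2)·P⁻¹.
Then B⁵ = P·diag(243, 32)·P⁻¹ = [[-243, 96], [243, -64]] · [[2, 3], [1, 1]] = [[-390, -633], [422, 665]].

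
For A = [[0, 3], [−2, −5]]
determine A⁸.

[[−12354, −18915], [12610, 19171]]

tr A = −5 and det A = 6, so the characteristic polynomial is λ² − (−5)λ + (6) with roots −3 and −2.
Eigenvectors give P = [[−1, −3], [1, 2]] with P⁻¹ = [[2, 3], [−1, −1]], and A = P·diag(−3, −2)·P⁻¹.
Then A⁸ = P·diag(6561, 256)·P⁻¹ = [[−6561, −768], [6561, 512]] · [[2, 3], [−1, −1]] = [[−12354, −18915], [12610, 19171]].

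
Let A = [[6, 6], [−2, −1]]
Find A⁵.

[[876, 1266], [−422, −601]]

tr A = 5 and det A = 6, so the characteristic polynomial is λ² − (5)λ + (6) with roots 3 and 2.
Eigenvectors give P = [[−2, −3], [1, 2]] with P⁻¹ = [[−2, −3], [1, 2]], and A = P·diag(3, 2)·P⁻¹.
Then A⁵ = P·diag(243, 32)·P⁻¹ = [[−486, −96], [243, 64]] · [[−2, −3], [1, 2]] = [[876, 1266], [−422, −601]].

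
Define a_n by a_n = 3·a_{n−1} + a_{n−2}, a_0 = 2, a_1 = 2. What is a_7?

With companion matrix M = [[3, 1], [1, 0]], [a_n, a_{n−1}]ᵀ = M·[a_{n−1}, a_{n−2}]ᵀ, so [a_7, a_6]ᵀ = M⁶·[a_1, a_0]ᵀ.
M⁶ = [[1189, 360], [360, 109]], giving [a_7, a_6]ᵀ = [[3098], [938]].

3098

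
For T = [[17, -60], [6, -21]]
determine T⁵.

tr T = -4 and det T = 3, so the characteristic polynomial is λ² − (-4)λ + (3) with roots -3 and -1.
Eigenvectors give P = [[3, 10], [1, 3]] with P⁻¹ = [[-3, 10], [1, -3]], and T = P·diag(-3, -1)·P⁻¹.
Then T⁵ = P·diag(-243, -1)·P⁻¹ = [[-729, -10], [-243, -3]] · [[-3, 10], [1, -3]] = [[2177, -7260], [726, -2421]].

[[2177, -7260], [726, -2421]]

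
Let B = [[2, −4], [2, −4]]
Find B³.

[[8, −16], [8, −16]]

B² = [[−4, 8], [−4, 8]]
B³ = [[8, −16], [8, −16]]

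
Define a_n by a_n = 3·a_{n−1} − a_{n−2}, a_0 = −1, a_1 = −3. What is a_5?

−144

With companion matrix Q = [[3, −1], [1, 0]], [a_n, a_{n−1}]ᵀ = Q·[a_{n−1}, a_{n−2}]ᵀ, so [a_5, a_4]ᵀ = Q⁴·[a_1, a_0]ᵀ.
Q⁴ = [[55, −21], [21, −8]], giving [a_5, a_4]ᵀ = [[−144], [−55]].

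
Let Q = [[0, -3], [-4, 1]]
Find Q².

[[12, -3], [-4, 13]]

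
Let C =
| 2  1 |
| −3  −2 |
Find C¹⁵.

[[2, 1], [−3, −2]]

C² = I (check: tr C = 0 and det C = −1), so C¹⁵ = C since 15 is odd.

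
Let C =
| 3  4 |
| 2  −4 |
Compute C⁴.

[[297, −164], [−82, 584]]

C² = [[17, −4], [−2, 24]]
C³ = [[43, 84], [42, −104]]
C⁴ = [[297, −164], [−82, 584]]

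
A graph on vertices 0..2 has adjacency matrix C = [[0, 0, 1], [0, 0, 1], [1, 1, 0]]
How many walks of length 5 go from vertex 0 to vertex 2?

4

The number of length-5 walks from vertex 0 to vertex 2 is entry (0,2) of C⁵, where C is the adjacency matrix.
C² = [[1, 1, 0], [1, 1, 0], [0, 0, 2]]
C³ = [[0, 0, 2], [0, 0, 2], [2, 2, 0]]
C⁴ = [[2, 2, 0], [2, 2, 0], [0, 0, 4]]
C⁵ = [[0, 0, 4], [0, 0, 4], [4, 4, 0]]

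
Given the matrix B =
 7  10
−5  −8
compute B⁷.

tr B = −1 and det B = −6, so the characteristic polynomial is λ² − (−1)λ + (−6) with roots 2 and −3.
Eigenvectors give P = [[2, −1], [−1, 1]] with P⁻¹ = [[1, 1], [1, 2]], and B = P·diag(2, −3)·P⁻¹.
Then B⁷ = P·diag(128, −2187)·P⁻¹ = [[256, 2187], [−128, −2187]] · [[1, 1], [1, 2]] = [[2443, 4630], [−2315, −4502]].

[[2443, 4630], [−2315, −4502]]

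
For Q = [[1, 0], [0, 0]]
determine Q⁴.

Q² = [[1, 0], [0, 0]]
Q³ = [[1, 0], [0, 0]]
Q⁴ = [[1, 0], [0, 0]]

[[1, 0], [0, 0]]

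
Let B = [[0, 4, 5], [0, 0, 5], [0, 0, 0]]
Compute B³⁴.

B is strictly triangular, hence nilpotent: B³ = 0, so B³⁴ = 0.

[[0, 0, 0], [0, 0, 0], [0, 0, 0]]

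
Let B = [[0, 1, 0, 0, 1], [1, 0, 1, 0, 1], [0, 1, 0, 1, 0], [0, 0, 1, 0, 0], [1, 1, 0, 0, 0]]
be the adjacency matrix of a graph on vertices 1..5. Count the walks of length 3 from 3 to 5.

The number of length-3 walks from vertex 3 to vertex 5 is entry (3,5) of B^3, where B is the adjacency matrix.
B^2 = [[2, 1, 1, 0, 1], [1, 3, 0, 1, 1], [1, 0, 2, 0, 1], [0, 1, 0, 1, 0], [1, 1, 1, 0, 2]]
B^3 = [[2, 4, 1, 1, 3], [4, 2, 4, 0, 4], [1, 4, 0, 2, 1], [1, 0, 2, 0, 1], [3, 4, 1, 1, 2]]

1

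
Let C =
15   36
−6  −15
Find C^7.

tr C = 0 and det C = −9, so the characteristic polynomial is λ² − (0)λ + (−9) with roots 3 and −3.
Eigenvectors give P = [[−3, −2], [1, 1]] with P⁻¹ = [[−1, −2], [1, 3]], and C = P·diag(3, −3)·P⁻¹.
Then C^7 = P·diag(2187, −2187)·P⁻¹ = [[−6561, 4374], [2187, −2187]] · [[−1, −2], [1, 3]] = [[10935, 26244], [−4374, −10935]].

[[10935, 26244], [−4374, −10935]]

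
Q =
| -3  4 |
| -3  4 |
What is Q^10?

[[-3, 4], [-3, 4]]

Q² = Q (a projection; rank 1, trace 1), so Q^10 = Q.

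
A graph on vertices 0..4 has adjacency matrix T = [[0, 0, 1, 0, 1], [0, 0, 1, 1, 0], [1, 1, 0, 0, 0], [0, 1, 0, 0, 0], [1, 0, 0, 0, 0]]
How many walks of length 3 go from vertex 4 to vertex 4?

0

The number of length-3 walks from vertex 4 to vertex 4 is entry (4,4) of T^3, where T is the adjacency matrix.
T^2 = [[2, 1, 0, 0, 0], [1, 2, 0, 0, 0], [0, 0, 2, 1, 1], [0, 0, 1, 1, 0], [0, 0, 1, 0, 1]]
T^3 = [[0, 0, 3, 1, 2], [0, 0, 3, 2, 1], [3, 3, 0, 0, 0], [1, 2, 0, 0, 0], [2, 1, 0, 0, 0]]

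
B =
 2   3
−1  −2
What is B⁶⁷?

B² = I (check: tr B = 0 and det B = −1), so B⁶⁷ = B since 67 is odd.

[[2, 3], [−1, −2]]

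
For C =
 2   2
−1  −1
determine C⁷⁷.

C² = C (a projection; rank 1, trace 1), so C⁷⁷ = C.

[[2, 2], [−1, −1]]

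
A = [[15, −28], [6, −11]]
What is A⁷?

[[15303, −30604], [6558, −13115]]

tr A = 4 and det A = 3, so the characteristic polynomial is λ² − (4)λ + (3) with roots 1 and 3.
Eigenvectors give P = [[2, 7], [1, 3]] with P⁻¹ = [[−3, 7], [1, −2]], and A = P·diag(1, 3)·P⁻¹.
Then A⁷ = P·diag(1, 2187)·P⁻¹ = [[2, 15309], [1, 6561]] · [[−3, 7], [1, −2]] = [[15303, −30604], [6558, −13115]].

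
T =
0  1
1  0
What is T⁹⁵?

T² = I (check: tr T = 0 and det T = −1), so T⁹⁵ = T since 95 is odd.

[[0, 1], [1, 0]]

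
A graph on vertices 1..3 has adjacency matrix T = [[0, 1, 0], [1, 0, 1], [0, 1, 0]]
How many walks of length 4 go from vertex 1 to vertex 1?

The number of length-4 walks from vertex 1 to vertex 1 is entry (1,1) of T⁴, where T is the adjacency matrix.
T² = [[1, 0, 1], [0, 2, 0], [1, 0, 1]]
T³ = [[0, 2, 0], [2, 0, 2], [0, 2, 0]]
T⁴ = [[2, 0, 2], [0, 4, 0], [2, 0, 2]]

2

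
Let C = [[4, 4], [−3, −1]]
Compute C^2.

[[4, 12], [−9, −11]]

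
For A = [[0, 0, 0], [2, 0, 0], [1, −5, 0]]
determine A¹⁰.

A is strictly triangular, hence nilpotent: A³ = 0, so A¹⁰ = 0.

[[0, 0, 0], [0, 0, 0], [0, 0, 0]]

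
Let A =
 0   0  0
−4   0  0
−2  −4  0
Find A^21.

A is strictly triangular, hence nilpotent: A^3 = 0, so A^21 = 0.

[[0, 0, 0], [0, 0, 0], [0, 0, 0]]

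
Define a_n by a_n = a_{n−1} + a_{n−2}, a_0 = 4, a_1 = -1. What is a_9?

With companion matrix A = [[1, 1], [1, 0]], [a_n, a_{n−1}]ᵀ = A·[a_{n−1}, a_{n−2}]ᵀ, so [a_9, a_8]ᵀ = A⁸·[a_1, a_0]ᵀ.
A⁸ = [[34, 21], [21, 13]], giving [a_9, a_8]ᵀ = [[50], [31]].

50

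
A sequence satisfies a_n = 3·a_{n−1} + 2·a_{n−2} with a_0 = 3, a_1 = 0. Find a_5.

234

With companion matrix A = [[3, 2], [1, 0]], [a_n, a_{n−1}]ᵀ = A·[a_{n−1}, a_{n−2}]ᵀ, so [a_5, a_4]ᵀ = A⁴·[a_1, a_0]ᵀ.
A⁴ = [[139, 78], [39, 22]], giving [a_5, a_4]ᵀ = [[234], [66]].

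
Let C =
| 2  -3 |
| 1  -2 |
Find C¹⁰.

C² = I (check: tr C = 0 and det C = -1), so C¹⁰ = I since 10 is even.

[[1, 0], [0, 1]]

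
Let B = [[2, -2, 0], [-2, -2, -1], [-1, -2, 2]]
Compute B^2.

[[8, 0, 2], [1, 10, 0], [0, 2, 6]]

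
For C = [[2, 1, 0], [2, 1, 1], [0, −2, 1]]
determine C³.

C² = [[6, 3, 1], [6, 1, 2], [−4, −4, −1]]
C³ = [[18, 7, 4], [14, 3, 3], [−16, −6, −5]]

[[18, 7, 4], [14, 3, 3], [−16, −6, −5]]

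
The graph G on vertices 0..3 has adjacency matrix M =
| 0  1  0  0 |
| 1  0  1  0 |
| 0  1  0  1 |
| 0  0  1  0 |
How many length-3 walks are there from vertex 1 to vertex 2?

The number of length-3 walks from vertex 1 to vertex 2 is entry (1,2) of M^3, where M is the adjacency matrix.
M^2 = [[1, 0, 1, 0], [0, 2, 0, 1], [1, 0, 2, 0], [0, 1, 0, 1]]
M^3 = [[0, 2, 0, 1], [2, 0, 3, 0], [0, 3, 0, 2], [1, 0, 2, 0]]

3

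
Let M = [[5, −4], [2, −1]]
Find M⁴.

tr M = 4 and det M = 3, so the characteristic polynomial is λ² − (4)λ + (3) with roots 3 and 1.
Eigenvectors give P = [[−2, −1], [−1, −1]] with P⁻¹ = [[−1, 1], [1, −2]], and M = P·diag(3, 1)·P⁻¹.
Then M⁴ = P·diag(81, 1)·P⁻¹ = [[−162, −1], [−81, −1]] · [[−1, 1], [1, −2]] = [[161, −160], [80, −79]].

[[161, −160], [80, −79]]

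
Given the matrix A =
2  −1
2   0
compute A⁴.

[[−4, 0], [0, −4]]

A² = [[2, −2], [4, −2]]
A³ = [[0, −2], [4, −4]]
A⁴ = [[−4, 0], [0, −4]]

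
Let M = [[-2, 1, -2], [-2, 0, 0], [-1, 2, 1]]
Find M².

[[4, -6, 2], [4, -2, 4], [-3, 1, 3]]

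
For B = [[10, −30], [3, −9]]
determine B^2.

B² = B (a projection; rank 1, trace 1), so B^2 = B.

[[10, −30], [3, −9]]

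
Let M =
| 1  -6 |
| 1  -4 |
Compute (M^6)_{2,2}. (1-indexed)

tr M = -3 and det M = 2, so the characteristic polynomial is λ² − (-3)λ + (2) with roots -1 and -2.
Eigenvectors give P = [[3, 2], [1, 1]] with P⁻¹ = [[1, -2], [-1, 3]], and M = P·diag(-1, -2)·P⁻¹.
Then M^6 = P·diag(1, 64)·P⁻¹ = [[3, 128], [1, 64]] · [[1, -2], [-1, 3]] = [[-125, 378], [-63, 190]].

190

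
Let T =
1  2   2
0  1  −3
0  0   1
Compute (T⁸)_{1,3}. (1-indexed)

T = I + N where N = [[0, 2, 2], [0, 0, −3], [0, 0, 0]] is strictly upper-triangular, so N³ = 0.
(I + N)⁸ = I + 8·N + 28·N² = [[1, 16, −152], [0, 1, −24], [0, 0, 1]].

−152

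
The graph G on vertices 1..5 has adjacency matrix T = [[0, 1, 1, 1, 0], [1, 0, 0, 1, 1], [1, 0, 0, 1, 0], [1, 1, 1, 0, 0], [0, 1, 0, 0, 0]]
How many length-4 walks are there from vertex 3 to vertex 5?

2

The number of length-4 walks from vertex 3 to vertex 5 is entry (3,5) of T⁴, where T is the adjacency matrix.
T² = [[3, 1, 1, 2, 1], [1, 3, 2, 1, 0], [1, 2, 2, 1, 0], [2, 1, 1, 3, 1], [1, 0, 0, 1, 1]]
T³ = [[4, 6, 5, 5, 1], [6, 2, 2, 6, 3], [5, 2, 2, 5, 2], [5, 6, 5, 4, 1], [1, 3, 2, 1, 0]]
T⁴ = [[16, 10, 9, 15, 6], [10, 15, 12, 10, 2], [9, 12, 10, 9, 2], [15, 10, 9, 16, 6], [6, 2, 2, 6, 3]]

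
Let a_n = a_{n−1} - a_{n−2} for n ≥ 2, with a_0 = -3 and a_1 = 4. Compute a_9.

3

With companion matrix M = [[1, -1], [1, 0]], [a_n, a_{n−1}]ᵀ = M·[a_{n−1}, a_{n−2}]ᵀ, so [a_9, a_8]ᵀ = M^8·[a_1, a_0]ᵀ.
M^8 = [[0, -1], [1, -1]], giving [a_9, a_8]ᵀ = [[3], [7]].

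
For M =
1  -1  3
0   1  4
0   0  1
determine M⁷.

M = I + N where N = [[0, -1, 3], [0, 0, 4], [0, 0, 0]] is strictly upper-triangular, so N³ = 0.
(I + N)⁷ = I + 7·N + 21·N² = [[1, -7, -63], [0, 1, 28], [0, 0, 1]].

[[1, -7, -63], [0, 1, 28], [0, 0, 1]]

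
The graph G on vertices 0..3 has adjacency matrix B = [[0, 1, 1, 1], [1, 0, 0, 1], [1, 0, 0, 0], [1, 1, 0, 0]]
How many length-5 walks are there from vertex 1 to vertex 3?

13

The number of length-5 walks from vertex 1 to vertex 3 is entry (1,3) of B^5, where B is the adjacency matrix.
B^2 = [[3, 1, 0, 1], [1, 2, 1, 1], [0, 1, 1, 1], [1, 1, 1, 2]]
B^3 = [[2, 4, 3, 4], [4, 2, 1, 3], [3, 1, 0, 1], [4, 3, 1, 2]]
B^4 = [[11, 6, 2, 6], [6, 7, 4, 6], [2, 4, 3, 4], [6, 6, 4, 7]]
B^5 = [[14, 17, 11, 17], [17, 12, 6, 13], [11, 6, 2, 6], [17, 13, 6, 12]]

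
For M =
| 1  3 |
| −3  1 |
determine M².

[[−8, 6], [−6, −8]]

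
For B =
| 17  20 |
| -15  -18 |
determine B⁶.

[[-1931, -2660], [1995, 2724]]

tr B = -1 and det B = -6, so the characteristic polynomial is λ² − (-1)λ + (-6) with roots -3 and 2.
Eigenvectors give P = [[-1, -4], [1, 3]] with P⁻¹ = [[3, 4], [-1, -1]], and B = P·diag(-3, 2)·P⁻¹.
Then B⁶ = P·diag(729, 64)·P⁻¹ = [[-729, -256], [729, 192]] · [[3, 4], [-1, -1]] = [[-1931, -2660], [1995, 2724]].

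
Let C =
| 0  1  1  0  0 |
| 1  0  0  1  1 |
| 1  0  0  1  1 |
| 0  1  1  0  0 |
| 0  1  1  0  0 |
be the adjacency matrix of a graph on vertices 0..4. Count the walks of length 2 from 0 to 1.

0

The number of length-2 walks from vertex 0 to vertex 1 is entry (0,1) of C², where C is the adjacency matrix.
C² = [[2, 0, 0, 2, 2], [0, 3, 3, 0, 0], [0, 3, 3, 0, 0], [2, 0, 0, 2, 2], [2, 0, 0, 2, 2]]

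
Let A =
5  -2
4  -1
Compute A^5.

tr A = 4 and det A = 3, so the characteristic polynomial is λ² − (4)λ + (3) with roots 1 and 3.
Eigenvectors give P = [[-1, 1], [-2, 1]] with P⁻¹ = [[1, -1], [2, -1]], and A = P·diag(1, 3)·P⁻¹.
Then A^5 = P·diag(1, 243)·P⁻¹ = [[-1, 243], [-2, 243]] · [[1, -1], [2, -1]] = [[485, -242], [484, -241]].

[[485, -242], [484, -241]]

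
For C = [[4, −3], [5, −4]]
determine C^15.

[[4, −3], [5, −4]]

C² = I (check: tr C = 0 and det C = −1), so C^15 = C since 15 is odd.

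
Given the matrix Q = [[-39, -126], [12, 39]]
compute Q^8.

[[6561, 0], [0, 6561]]

tr Q = 0 and det Q = -9, so the characteristic polynomial is λ² − (0)λ + (-9) with roots 3 and -3.
Eigenvectors give P = [[-3, 7], [1, -2]] with P⁻¹ = [[2, 7], [1, 3]], and Q = P·diag(3, -3)·P⁻¹.
Then Q^8 = P·diag(6561, 6561)·P⁻¹ = [[-19683, 45927], [6561, -13122]] · [[2, 7], [1, 3]] = [[6561, 0], [0, 6561]].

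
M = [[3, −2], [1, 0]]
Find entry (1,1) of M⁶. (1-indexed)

tr M = 3 and det M = 2, so the characteristic polynomial is λ² − (3)λ + (2) with roots 2 and 1.
Eigenvectors give P = [[−2, −1], [−1, −1]] with P⁻¹ = [[−1, 1], [1, −2]], and M = P·diag(2, 1)·P⁻¹.
Then M⁶ = P·diag(64, 1)·P⁻¹ = [[−128, −1], [−64, −1]] · [[−1, 1], [1, −2]] = [[127, −126], [63, −62]].

127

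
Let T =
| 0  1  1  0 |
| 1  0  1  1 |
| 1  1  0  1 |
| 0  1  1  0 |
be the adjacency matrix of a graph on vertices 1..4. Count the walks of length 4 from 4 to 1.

The number of length-4 walks from vertex 4 to vertex 1 is entry (4,1) of T^4, where T is the adjacency matrix.
T^2 = [[2, 1, 1, 2], [1, 3, 2, 1], [1, 2, 3, 1], [2, 1, 1, 2]]
T^3 = [[2, 5, 5, 2], [5, 4, 5, 5], [5, 5, 4, 5], [2, 5, 5, 2]]
T^4 = [[10, 9, 9, 10], [9, 15, 14, 9], [9, 14, 15, 9], [10, 9, 9, 10]]

10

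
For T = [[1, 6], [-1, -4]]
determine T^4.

[[-29, -90], [15, 46]]

tr T = -3 and det T = 2, so the characteristic polynomial is λ² − (-3)λ + (2) with roots -1 and -2.
Eigenvectors give P = [[3, 2], [-1, -1]] with P⁻¹ = [[1, 2], [-1, -3]], and T = P·diag(-1, -2)·P⁻¹.
Then T^4 = P·diag(1, 16)·P⁻¹ = [[3, 32], [-1, -16]] · [[1, 2], [-1, -3]] = [[-29, -90], [15, 46]].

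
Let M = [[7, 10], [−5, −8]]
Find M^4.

[[−49, −130], [65, 146]]

tr M = −1 and det M = −6, so the characteristic polynomial is λ² − (−1)λ + (−6) with roots −3 and 2.
Eigenvectors give P = [[−1, 2], [1, −1]] with P⁻¹ = [[1, 2], [1, 1]], and M = P·diag(−3, 2)·P⁻¹.
Then M^4 = P·diag(81, 16)·P⁻¹ = [[−81, 32], [81, −16]] · [[1, 2], [1, 1]] = [[−49, −130], [65, 146]].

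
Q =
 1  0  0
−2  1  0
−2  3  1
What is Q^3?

[[1, 0, 0], [−6, 1, 0], [−24, 9, 1]]

Q = I + N where N = [[0, 0, 0], [−2, 0, 0], [−2, 3, 0]] is strictly lower-triangular, so N^3 = 0.
(I + N)^3 = I + 3·N + 3·N^2 = [[1, 0, 0], [−6, 1, 0], [−24, 9, 1]].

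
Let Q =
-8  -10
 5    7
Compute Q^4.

[[146, 130], [-65, -49]]

tr Q = -1 and det Q = -6, so the characteristic polynomial is λ² − (-1)λ + (-6) with roots 2 and -3.
Eigenvectors give P = [[-1, 2], [1, -1]] with P⁻¹ = [[1, 2], [1, 1]], and Q = P·diag(2, -3)·P⁻¹.
Then Q^4 = P·diag(16, 81)·P⁻¹ = [[-16, 162], [16, -81]] · [[1, 2], [1, 1]] = [[146, 130], [-65, -49]].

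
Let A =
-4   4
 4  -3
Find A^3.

A^2 = [[32, -28], [-28, 25]]
A^3 = [[-240, 212], [212, -187]]

[[-240, 212], [212, -187]]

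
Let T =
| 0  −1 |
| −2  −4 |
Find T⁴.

T² = [[2, 4], [8, 18]]
T³ = [[−8, −18], [−36, −80]]
T⁴ = [[36, 80], [160, 356]]

[[36, 80], [160, 356]]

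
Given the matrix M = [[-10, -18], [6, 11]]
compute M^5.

[[-100, -198], [66, 131]]

tr M = 1 and det M = -2, so the characteristic polynomial is λ² − (1)λ + (-2) with roots -1 and 2.
Eigenvectors give P = [[-2, -3], [1, 2]] with P⁻¹ = [[-2, -3], [1, 2]], and M = P·diag(-1, 2)·P⁻¹.
Then M^5 = P·diag(-1, 32)·P⁻¹ = [[2, -96], [-1, 64]] · [[-2, -3], [1, 2]] = [[-100, -198], [66, 131]].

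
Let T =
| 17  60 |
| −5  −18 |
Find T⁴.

tr T = −1 and det T = −6, so the characteristic polynomial is λ² − (−1)λ + (−6) with roots −3 and 2.
Eigenvectors give P = [[3, 4], [−1, −1]] with P⁻¹ = [[−1, −4], [1, 3]], and T = P·diag(−3, 2)·P⁻¹.
Then T⁴ = P·diag(81, 16)·P⁻¹ = [[243, 64], [−81, −16]] · [[−1, −4], [1, 3]] = [[−179, −780], [65, 276]].

[[−179, −780], [65, 276]]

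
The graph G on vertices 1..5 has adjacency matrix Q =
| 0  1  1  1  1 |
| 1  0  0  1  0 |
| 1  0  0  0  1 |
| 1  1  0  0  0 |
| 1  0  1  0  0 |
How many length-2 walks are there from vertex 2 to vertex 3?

1

The number of length-2 walks from vertex 2 to vertex 3 is entry (2,3) of Q², where Q is the adjacency matrix.
Q² = [[4, 1, 1, 1, 1], [1, 2, 1, 1, 1], [1, 1, 2, 1, 1], [1, 1, 1, 2, 1], [1, 1, 1, 1, 2]]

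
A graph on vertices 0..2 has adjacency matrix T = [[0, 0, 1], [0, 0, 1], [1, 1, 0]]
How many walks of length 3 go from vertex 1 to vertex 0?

0

The number of length-3 walks from vertex 1 to vertex 0 is entry (1,0) of T³, where T is the adjacency matrix.
T² = [[1, 1, 0], [1, 1, 0], [0, 0, 2]]
T³ = [[0, 0, 2], [0, 0, 2], [2, 2, 0]]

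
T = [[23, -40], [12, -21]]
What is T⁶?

[[4369, -7280], [2184, -3639]]

tr T = 2 and det T = -3, so the characteristic polynomial is λ² − (2)λ + (-3) with roots 3 and -1.
Eigenvectors give P = [[-2, 5], [-1, 3]] with P⁻¹ = [[-3, 5], [-1, 2]], and T = P·diag(3, -1)·P⁻¹.
Then T⁶ = P·diag(729, 1)·P⁻¹ = [[-1458, 5], [-729, 3]] · [[-3, 5], [-1, 2]] = [[4369, -7280], [2184, -3639]].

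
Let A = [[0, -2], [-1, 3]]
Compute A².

[[2, -6], [-3, 11]]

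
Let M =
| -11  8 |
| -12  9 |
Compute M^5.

tr M = -2 and det M = -3, so the characteristic polynomial is λ² − (-2)λ + (-3) with roots -3 and 1.
Eigenvectors give P = [[1, 2], [1, 3]] with P⁻¹ = [[3, -2], [-1, 1]], and M = P·diag(-3, 1)·P⁻¹.
Then M^5 = P·diag(-243, 1)·P⁻¹ = [[-243, 2], [-243, 3]] · [[3, -2], [-1, 1]] = [[-731, 488], [-732, 489]].

[[-731, 488], [-732, 489]]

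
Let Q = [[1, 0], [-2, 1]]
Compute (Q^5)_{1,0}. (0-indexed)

-10

Q = I + N where N = [[0, 0], [-2, 0]] is strictly lower-triangular, so N^2 = 0.
(I + N)^5 = I + 5·N = [[1, 0], [-10, 1]].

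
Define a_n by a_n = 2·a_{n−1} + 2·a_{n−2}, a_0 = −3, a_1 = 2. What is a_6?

With companion matrix A = [[2, 2], [1, 0]], [a_n, a_{n−1}]ᵀ = A·[a_{n−1}, a_{n−2}]ᵀ, so [a_6, a_5]ᵀ = A⁵·[a_1, a_0]ᵀ.
A⁵ = [[120, 88], [44, 32]], giving [a_6, a_5]ᵀ = [[−24], [−8]].

−24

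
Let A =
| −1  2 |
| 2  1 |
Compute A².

[[5, 0], [0, 5]]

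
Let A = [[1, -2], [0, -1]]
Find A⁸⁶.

A² = I (check: tr A = 0 and det A = -1), so A⁸⁶ = I since 86 is even.

[[1, 0], [0, 1]]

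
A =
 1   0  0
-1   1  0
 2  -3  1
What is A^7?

[[1, 0, 0], [-7, 1, 0], [77, -21, 1]]

A = I + N where N = [[0, 0, 0], [-1, 0, 0], [2, -3, 0]] is strictly lower-triangular, so N^3 = 0.
(I + N)^7 = I + 7·N + 21·N^2 = [[1, 0, 0], [-7, 1, 0], [77, -21, 1]].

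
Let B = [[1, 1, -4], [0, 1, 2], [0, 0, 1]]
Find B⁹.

B = I + N where N = [[0, 1, -4], [0, 0, 2], [0, 0, 0]] is strictly upper-triangular, so N³ = 0.
(I + N)⁹ = I + 9·N + 36·N² = [[1, 9, 36], [0, 1, 18], [0, 0, 1]].

[[1, 9, 36], [0, 1, 18], [0, 0, 1]]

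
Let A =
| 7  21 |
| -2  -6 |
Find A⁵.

[[7, 21], [-2, -6]]

A² = A (a projection; rank 1, trace 1), so A⁵ = A.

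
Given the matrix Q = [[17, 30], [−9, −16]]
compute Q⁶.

tr Q = 1 and det Q = −2, so the characteristic polynomial is λ² − (1)λ + (−2) with roots 2 and −1.
Eigenvectors give P = [[−2, −5], [1, 3]] with P⁻¹ = [[−3, −5], [1, 2]], and Q = P·diag(2, −1)·P⁻¹.
Then Q⁶ = P·diag(64, 1)·P⁻¹ = [[−128, −5], [64, 3]] · [[−3, −5], [1, 2]] = [[379, 630], [−189, −314]].

[[379, 630], [−189, −314]]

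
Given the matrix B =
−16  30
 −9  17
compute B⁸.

tr B = 1 and det B = −2, so the characteristic polynomial is λ² − (1)λ + (−2) with roots −1 and 2.
Eigenvectors give P = [[2, −5], [1, −3]] with P⁻¹ = [[3, −5], [1, −2]], and B = P·diag(−1, 2)·P⁻¹.
Then B⁸ = P·diag(1, 256)·P⁻¹ = [[2, −1280], [1, −768]] · [[3, −5], [1, −2]] = [[−1274, 2550], [−765, 1531]].

[[−1274, 2550], [−765, 1531]]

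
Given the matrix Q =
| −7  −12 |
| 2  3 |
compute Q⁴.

tr Q = −4 and det Q = 3, so the characteristic polynomial is λ² − (−4)λ + (3) with roots −1 and −3.
Eigenvectors give P = [[−2, 3], [1, −1]] with P⁻¹ = [[1, 3], [1, 2]], and Q = P·diag(−1, −3)·P⁻¹.
Then Q⁴ = P·diag(1, 81)·P⁻¹ = [[−2, 243], [1, −81]] · [[1, 3], [1, 2]] = [[241, 480], [−80, −159]].

[[241, 480], [−80, −159]]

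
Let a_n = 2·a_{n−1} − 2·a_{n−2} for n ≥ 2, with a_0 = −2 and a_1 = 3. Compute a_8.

−32

With companion matrix Q = [[2, −2], [1, 0]], [a_n, a_{n−1}]ᵀ = Q·[a_{n−1}, a_{n−2}]ᵀ, so [a_8, a_7]ᵀ = Q⁷·[a_1, a_0]ᵀ.
Q⁷ = [[0, 16], [−8, 16]], giving [a_8, a_7]ᵀ = [[−32], [−56]].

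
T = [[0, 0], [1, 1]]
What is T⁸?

T² = T (a projection; rank 1, trace 1), so T⁸ = T.

[[0, 0], [1, 1]]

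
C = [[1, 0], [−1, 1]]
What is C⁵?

C = I + N where N = [[0, 0], [−1, 0]] is strictly lower-triangular, so N² = 0.
(I + N)⁵ = I + 5·N = [[1, 0], [−5, 1]].

[[1, 0], [−5, 1]]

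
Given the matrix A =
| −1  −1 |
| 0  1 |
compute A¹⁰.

[[1, 0], [0, 1]]

A² = I (check: tr A = 0 and det A = −1), so A¹⁰ = I since 10 is even.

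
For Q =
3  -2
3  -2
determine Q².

[[3, -2], [3, -2]]

Q² = Q (a projection; rank 1, trace 1), so Q² = Q.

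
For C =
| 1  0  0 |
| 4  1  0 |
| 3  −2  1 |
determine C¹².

C = I + N where N = [[0, 0, 0], [4, 0, 0], [3, −2, 0]] is strictly lower-triangular, so N³ = 0.
(I + N)¹² = I + 12·N + 66·N² = [[1, 0, 0], [48, 1, 0], [−492, −24, 1]].

[[1, 0, 0], [48, 1, 0], [−492, −24, 1]]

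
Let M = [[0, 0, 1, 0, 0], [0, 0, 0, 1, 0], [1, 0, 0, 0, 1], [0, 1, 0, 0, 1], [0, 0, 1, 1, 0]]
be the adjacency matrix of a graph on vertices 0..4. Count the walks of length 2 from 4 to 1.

The number of length-2 walks from vertex 4 to vertex 1 is entry (4,1) of M^2, where M is the adjacency matrix.
M^2 = [[1, 0, 0, 0, 1], [0, 1, 0, 0, 1], [0, 0, 2, 1, 0], [0, 0, 1, 2, 0], [1, 1, 0, 0, 2]]

1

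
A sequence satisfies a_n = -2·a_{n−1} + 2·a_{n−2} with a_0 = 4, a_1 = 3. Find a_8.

With companion matrix T = [[-2, 2], [1, 0]], [a_n, a_{n−1}]ᵀ = T·[a_{n−1}, a_{n−2}]ᵀ, so [a_8, a_7]ᵀ = T^7·[a_1, a_0]ᵀ.
T^7 = [[-896, 656], [328, -240]], giving [a_8, a_7]ᵀ = [[-64], [24]].

-64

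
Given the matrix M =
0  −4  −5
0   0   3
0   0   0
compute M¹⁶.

M is strictly triangular, hence nilpotent: M³ = 0, so M¹⁶ = 0.

[[0, 0, 0], [0, 0, 0], [0, 0, 0]]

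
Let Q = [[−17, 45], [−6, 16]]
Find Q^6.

[[379, −945], [126, −314]]

tr Q = −1 and det Q = −2, so the characteristic polynomial is λ² − (−1)λ + (−2) with roots 1 and −2.
Eigenvectors give P = [[−5, 3], [−2, 1]] with P⁻¹ = [[1, −3], [2, −5]], and Q = P·diag(1, −2)·P⁻¹.
Then Q^6 = P·diag(1, 64)·P⁻¹ = [[−5, 192], [−2, 64]] · [[1, −3], [2, −5]] = [[379, −945], [126, −314]].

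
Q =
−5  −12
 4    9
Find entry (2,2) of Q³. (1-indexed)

tr Q = 4 and det Q = 3, so the characteristic polynomial is λ² − (4)λ + (3) with roots 1 and 3.
Eigenvectors give P = [[−2, −3], [1, 2]] with P⁻¹ = [[−2, −3], [1, 2]], and Q = P·diag(1, 3)·P⁻¹.
Then Q³ = P·diag(1, 27)·P⁻¹ = [[−2, −81], [1, 54]] · [[−2, −3], [1, 2]] = [[−77, −156], [52, 105]].

105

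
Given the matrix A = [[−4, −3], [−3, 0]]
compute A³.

A² = [[25, 12], [12, 9]]
A³ = [[−136, −75], [−75, −36]]

[[−136, −75], [−75, −36]]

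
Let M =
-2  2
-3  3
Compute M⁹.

[[-2, 2], [-3, 3]]

M² = M (a projection; rank 1, trace 1), so M⁹ = M.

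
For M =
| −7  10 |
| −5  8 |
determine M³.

[[−43, 70], [−35, 62]]

tr M = 1 and det M = −6, so the characteristic polynomial is λ² − (1)λ + (−6) with roots 3 and −2.
Eigenvectors give P = [[1, −2], [1, −1]] with P⁻¹ = [[−1, 2], [−1, 1]], and M = P·diag(3, −2)·P⁻¹.
Then M³ = P·diag(27, −8)·P⁻¹ = [[27, 16], [27, 8]] · [[−1, 2], [−1, 1]] = [[−43, 70], [−35, 62]].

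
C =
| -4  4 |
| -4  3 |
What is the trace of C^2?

-7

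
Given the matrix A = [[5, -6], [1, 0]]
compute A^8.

tr A = 5 and det A = 6, so the characteristic polynomial is λ² − (5)λ + (6) with roots 3 and 2.
Eigenvectors give P = [[-3, -2], [-1, -1]] with P⁻¹ = [[-1, 2], [1, -3]], and A = P·diag(3, 2)·P⁻¹.
Then A^8 = P·diag(6561, 256)·P⁻¹ = [[-19683, -512], [-6561, -256]] · [[-1, 2], [1, -3]] = [[19171, -37830], [6305, -12354]].

[[19171, -37830], [6305, -12354]]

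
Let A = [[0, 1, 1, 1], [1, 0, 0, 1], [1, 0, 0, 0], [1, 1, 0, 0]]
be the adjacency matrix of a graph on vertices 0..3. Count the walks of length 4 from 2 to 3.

4

The number of length-4 walks from vertex 2 to vertex 3 is entry (2,3) of A⁴, where A is the adjacency matrix.
A² = [[3, 1, 0, 1], [1, 2, 1, 1], [0, 1, 1, 1], [1, 1, 1, 2]]
A³ = [[2, 4, 3, 4], [4, 2, 1, 3], [3, 1, 0, 1], [4, 3, 1, 2]]
A⁴ = [[11, 6, 2, 6], [6, 7, 4, 6], [2, 4, 3, 4], [6, 6, 4, 7]]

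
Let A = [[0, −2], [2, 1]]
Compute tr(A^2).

−7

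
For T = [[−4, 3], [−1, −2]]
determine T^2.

[[13, −18], [6, 1]]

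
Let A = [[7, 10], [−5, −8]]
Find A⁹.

tr A = −1 and det A = −6, so the characteristic polynomial is λ² − (−1)λ + (−6) with roots 2 and −3.
Eigenvectors give P = [[2, −1], [−1, 1]] with P⁻¹ = [[1, 1], [1, 2]], and A = P·diag(2, −3)·P⁻¹.
Then A⁹ = P·diag(512, −19683)·P⁻¹ = [[1024, 19683], [−512, −19683]] · [[1, 1], [1, 2]] = [[20707, 40390], [−20195, −39878]].

[[20707, 40390], [−20195, −39878]]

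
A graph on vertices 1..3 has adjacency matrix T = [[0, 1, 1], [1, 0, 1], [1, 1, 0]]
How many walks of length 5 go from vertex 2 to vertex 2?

10

The number of length-5 walks from vertex 2 to vertex 2 is entry (2,2) of T⁵, where T is the adjacency matrix.
T² = [[2, 1, 1], [1, 2, 1], [1, 1, 2]]
T³ = [[2, 3, 3], [3, 2, 3], [3, 3, 2]]
T⁴ = [[6, 5, 5], [5, 6, 5], [5, 5, 6]]
T⁵ = [[10, 11, 11], [11, 10, 11], [11, 11, 10]]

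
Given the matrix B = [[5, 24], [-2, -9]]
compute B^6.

[[-2183, -8736], [728, 2913]]

tr B = -4 and det B = 3, so the characteristic polynomial is λ² − (-4)λ + (3) with roots -1 and -3.
Eigenvectors give P = [[4, -3], [-1, 1]] with P⁻¹ = [[1, 3], [1, 4]], and B = P·diag(-1, -3)·P⁻¹.
Then B^6 = P·diag(1, 729)·P⁻¹ = [[4, -2187], [-1, 729]] · [[1, 3], [1, 4]] = [[-2183, -8736], [728, 2913]].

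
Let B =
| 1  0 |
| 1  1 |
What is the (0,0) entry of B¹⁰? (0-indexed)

B = I + N where N = [[0, 0], [1, 0]] is strictly lower-triangular, so N² = 0.
(I + N)¹⁰ = I + 10·N = [[1, 0], [10, 1]].

1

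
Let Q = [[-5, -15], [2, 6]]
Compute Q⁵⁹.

[[-5, -15], [2, 6]]

Q² = Q (a projection; rank 1, trace 1), so Q⁵⁹ = Q.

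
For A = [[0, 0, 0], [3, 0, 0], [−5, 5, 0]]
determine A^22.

[[0, 0, 0], [0, 0, 0], [0, 0, 0]]

A is strictly triangular, hence nilpotent: A^3 = 0, so A^22 = 0.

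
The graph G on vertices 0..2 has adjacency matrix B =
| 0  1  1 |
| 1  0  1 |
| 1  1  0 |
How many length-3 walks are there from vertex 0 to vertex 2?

3

The number of length-3 walks from vertex 0 to vertex 2 is entry (0,2) of B³, where B is the adjacency matrix.
B² = [[2, 1, 1], [1, 2, 1], [1, 1, 2]]
B³ = [[2, 3, 3], [3, 2, 3], [3, 3, 2]]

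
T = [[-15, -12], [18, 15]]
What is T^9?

[[-98415, -78732], [118098, 98415]]

tr T = 0 and det T = -9, so the characteristic polynomial is λ² − (0)λ + (-9) with roots -3 and 3.
Eigenvectors give P = [[1, 2], [-1, -3]] with P⁻¹ = [[3, 2], [-1, -1]], and T = P·diag(-3, 3)·P⁻¹.
Then T^9 = P·diag(-19683, 19683)·P⁻¹ = [[-19683, 39366], [19683, -59049]] · [[3, 2], [-1, -1]] = [[-98415, -78732], [118098, 98415]].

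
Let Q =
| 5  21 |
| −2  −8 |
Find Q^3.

tr Q = −3 and det Q = 2, so the characteristic polynomial is λ² − (−3)λ + (2) with roots −1 and −2.
Eigenvectors give P = [[7, −3], [−2, 1]] with P⁻¹ = [[1, 3], [2, 7]], and Q = P·diag(−1, −2)·P⁻¹.
Then Q^3 = P·diag(−1, −8)·P⁻¹ = [[−7, 24], [2, −8]] · [[1, 3], [2, 7]] = [[41, 147], [−14, −50]].

[[41, 147], [−14, −50]]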